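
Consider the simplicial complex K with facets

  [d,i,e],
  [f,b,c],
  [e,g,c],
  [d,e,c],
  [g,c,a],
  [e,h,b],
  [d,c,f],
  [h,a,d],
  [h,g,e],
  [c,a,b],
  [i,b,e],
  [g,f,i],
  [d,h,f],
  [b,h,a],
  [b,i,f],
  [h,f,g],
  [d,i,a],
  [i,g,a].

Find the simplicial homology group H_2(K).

We work with the vertex ordering a < b < c < d < e < f < g < h < i. The simplices of K, each written with vertices in increasing order, are:

  0-simplices (9): a, b, c, d, e, f, g, h, i
  1-simplices (27): ab, ac, ad, ag, ah, ai, bc, be, bf, bh, bi, cd, ce, cf, cg, de, df, dh, di, eg, eh, ei, fg, fh, fi, gh, gi
  2-simplices (18): abc, abh, acg, adh, adi, agi, bcf, beh, bei, bfi, cde, cdf, ceg, dei, dfh, egh, fgh, fgi

giving chain groups C_0 ≅ Z^9, C_1 ≅ Z^27, C_2 ≅ Z^18.

The boundary map ∂_1: C_1 → C_0 is given by ∂[p,q] = [q] − [p]. For instance
  ∂gh = h − g.
This gives a 9×27 integer matrix of rank 8; reducing to Smith normal form yields diagonal entries (1,1,1,1,1,1,1,1).

Boundary ∂_2: C_2 → C_1 sends each 2-simplex [p,q,r] to [q,r] − [p,r] + [p,q]. For instance
  ∂fgi = gi − fi + fg,
  ∂agi = gi − ai + ag.
This gives a 27×18 integer matrix of rank 17; reducing to Smith normal form yields diagonal entries (1,1,1,1,1,1,1,1,1,1,1,1,1,1,1,1,1).

Reading off H_k = ker ∂_k / im ∂_{k+1}:

  H_2: rank ker ∂_2 − rank ∂_3 = (18 − 17) − 0 = 1, and there is no ∂_3, so H_2 ≅ Z.

H_2 ≅ Z.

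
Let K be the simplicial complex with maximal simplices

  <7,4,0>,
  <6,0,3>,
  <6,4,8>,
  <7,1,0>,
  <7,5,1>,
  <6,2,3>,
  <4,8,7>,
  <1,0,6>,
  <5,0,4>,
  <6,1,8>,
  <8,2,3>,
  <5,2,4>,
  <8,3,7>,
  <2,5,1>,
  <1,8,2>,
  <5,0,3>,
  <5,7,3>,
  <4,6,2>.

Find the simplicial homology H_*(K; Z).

H_0 ≅ Z,  H_1 ≅ Z ⊕ Z_2,  H_2 = 0.

Order the vertices as 0 < 1 < 2 < 3 < 4 < 5 < 6 < 7 < 8. Listing each simplex with vertices in this order, K has dimension 2 with simplices:

  0-simplices (9): [0], [1], [2], [3], [4], [5], [6], [7], [8]
  1-simplices (27): (27 of them)
  2-simplices (18): [0,1,6], [0,1,7], [0,3,5], [0,3,6], [0,4,5], [0,4,7], [1,2,5], [1,2,8], [1,5,7], [1,6,8], [2,3,6], [2,3,8], [2,4,5], [2,4,6], [3,5,7], [3,7,8], [4,6,8], [4,7,8]

so the chain groups are C_0 ≅ Z^9, C_1 ≅ Z^27, C_2 ≅ Z^18.

The boundary map ∂_1: C_1 → C_0 maps an edge to its endpoints' difference, ∂[p,q] = q − p. For instance
  ∂[3,5] = [5] − [3].
The resulting 9×27 matrix has rank 8, and its Smith normal form has invariant factors (1,1,1,1,1,1,1,1).

∂_2: C_2 → C_1 sends each 2-simplex [p,q,r] to [q,r] − [p,r] + [p,q]. For instance
  ∂[2,3,8] = [3,8] − [2,8] + [2,3],
  ∂[1,2,5] = [2,5] − [1,5] + [1,2].
The resulting 27×18 matrix has rank 18, and its Smith normal form has invariant factors (1,1,1,1,1,1,1,1,1,1,1,1,1,1,1,1,1,2).

Now H_k = ker ∂_k / im ∂_{k+1}, so:

  H_0: rank C_0 − rank ∂_1 = 9 − 8 = 1, and the invariant factors of ∂_1 are all 1, so H_0 ≅ Z.
  H_1: rank ker ∂_1 − rank ∂_2 = (27 − 8) − 18 = 1, and ∂_2 has invariant factor 2 > 1, so H_1 ≅ Z ⊕ Z_2.
  H_2: rank ker ∂_2 − rank ∂_3 = (18 − 18) − 0 = 0, and there is no ∂_3, so H_2 ≅ 0.

As a check, the Euler characteristic is 9 − 27 + 18 = 0, which agrees with 1 − 1 + 0 = 0.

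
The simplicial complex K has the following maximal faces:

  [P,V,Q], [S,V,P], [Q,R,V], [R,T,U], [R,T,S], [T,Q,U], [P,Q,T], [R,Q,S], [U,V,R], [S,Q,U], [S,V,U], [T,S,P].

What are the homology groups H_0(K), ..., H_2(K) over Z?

Fix the vertex order P < Q < R < S < T < U < V and write every simplex with vertices in increasing order. Then dim K = 2 and the simplices of K are:

  0-simplices (7): P, Q, R, S, T, U, V
  1-simplices (18): PQ, PS, PT, PV, QR, QS, QT, QU, QV, RS, RT, RU, RV, ST, SU, SV, TU, UV
  2-simplices (12): PQT, PQV, PST, PSV, QRS, QRV, QSU, QTU, RST, RTU, RUV, SUV

giving chain groups C_0 ≅ Z^7, C_1 ≅ Z^18, C_2 ≅ Z^12.

∂_1: C_1 → C_0 sends each edge [p,q] (with p < q) to q − p. For instance
  ∂QS = S − Q.
As a 7×18 matrix over Z this has rank 6, with invariant factors (1,1,1,1,1,1).

The boundary map ∂_2: C_2 → C_1 acts by ∂[p,q,r] = [q,r] − [p,r] + [p,q]. For instance
  ∂PST = ST − PT + PS,
  ∂QRS = RS − QS + QR.
The 18×12 boundary matrix has rank 12 and Smith normal form diag(1,1,1,1,1,1,1,1,1,1,1,2).

Now H_k = ker ∂_k / im ∂_{k+1}, so:

  H_0: rank C_0 − rank ∂_1 = 7 − 6 = 1, and the invariant factors of ∂_1 are all 1, so H_0 ≅ Z.
  H_1: rank ker ∂_1 − rank ∂_2 = (18 − 6) − 12 = 0, and ∂_2 has invariant factor 2 > 1, so H_1 ≅ Z/2.
  H_2: rank ker ∂_2 − rank ∂_3 = (12 − 12) − 0 = 0, and there is no ∂_3, so H_2 ≅ 0.

As a check, the Euler characteristic is 7 − 18 + 12 = 1, which agrees with 1 − 0 + 0 = 1.
(K is a triangulation of the real projective plane RP^2.)

H_0 = Z,  H_1 = Z/2,  H_2 = 0.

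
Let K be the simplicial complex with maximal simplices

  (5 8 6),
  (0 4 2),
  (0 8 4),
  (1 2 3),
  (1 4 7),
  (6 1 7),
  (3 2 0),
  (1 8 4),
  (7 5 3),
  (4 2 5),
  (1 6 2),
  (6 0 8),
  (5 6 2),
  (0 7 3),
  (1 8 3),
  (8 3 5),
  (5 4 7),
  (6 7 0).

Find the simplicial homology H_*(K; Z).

H_0 = Z,  H_1 = Z^2,  H_2 = Z.

Order the vertices as 0 < 1 < 2 < 3 < 4 < 5 < 6 < 7 < 8. Listing each simplex with vertices in this order, K has dimension 2 with simplices:

  0-simplices (9): [0], [1], [2], [3], [4], [5], [6], [7], [8]
  1-simplices (27): (27 of them)
  2-simplices (18): [0,2,3], [0,2,4], [0,3,7], [0,4,8], [0,6,7], [0,6,8], [1,2,3], [1,2,6], [1,3,8], [1,4,7], [1,4,8], [1,6,7], [2,4,5], [2,5,6], [3,5,7], [3,5,8], [4,5,7], [5,6,8]

so the chain groups are C_0 ≅ Z^9, C_1 ≅ Z^27, C_2 ≅ Z^18.

∂_1: C_1 → C_0 sends each edge [p,q] (with p < q) to q − p. For instance
  ∂[5,6] = [6] − [5].
As a 9×27 matrix over Z this has rank 8, with invariant factors (1,1,1,1,1,1,1,1).

∂_2: C_2 → C_1 sends each 2-simplex [p,q,r] to [q,r] − [p,r] + [p,q]. For instance
  ∂[1,2,3] = [2,3] − [1,3] + [1,2],
  ∂[0,4,8] = [4,8] − [0,8] + [0,4].
This gives a 27×18 integer matrix of rank 17; reducing to Smith normal form yields diagonal entries (1,1,1,1,1,1,1,1,1,1,1,1,1,1,1,1,1).

Reading off H_k = ker ∂_k / im ∂_{k+1}:

  H_0: rank C_0 − rank ∂_1 = 9 − 8 = 1, and the invariant factors of ∂_1 are all 1, so H_0 = Z.
  H_1: rank ker ∂_1 − rank ∂_2 = (27 − 8) − 17 = 2, and the invariant factors of ∂_2 are all 1, so H_1 = Z^2.
  H_2: rank ker ∂_2 − rank ∂_3 = (18 − 17) − 0 = 1, and there is no ∂_3, so H_2 = Z.

As a check, the Euler characteristic is 9 − 27 + 18 = 0, which agrees with 1 − 2 + 1 = 0.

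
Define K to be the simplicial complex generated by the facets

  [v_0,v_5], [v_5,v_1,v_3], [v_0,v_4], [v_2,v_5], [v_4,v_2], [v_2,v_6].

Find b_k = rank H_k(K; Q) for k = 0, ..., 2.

b_0 = 1, b_1 = 1, b_2 = 0.

K has 7 vertices, 8 edges, 1 triangle.
rank ∂_0 = 0, rank ∂_1 = 6 ⇒ b_0 = 7 − 0 − 6 = 1; all invariant factors of ∂_1 are 1 so no torsion. So H_0 = Z.
rank ∂_1 = 6, rank ∂_2 = 1 ⇒ b_1 = 8 − 6 − 1 = 1; all invariant factors of ∂_2 are 1 so no torsion. So H_1 = Z.
rank ∂_2 = 1, rank ∂_3 = 0 ⇒ b_2 = 1 − 1 − 0 = 0. So H_2 = 0.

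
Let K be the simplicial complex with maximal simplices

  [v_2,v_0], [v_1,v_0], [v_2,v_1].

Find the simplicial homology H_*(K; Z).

Order the vertices as v_0 < v_1 < v_2. Listing each simplex with vertices in this order, K has dimension 1 with simplices:

  0-simplices (3): [v_0], [v_1], [v_2]
  1-simplices (3): [v_0,v_1], [v_0,v_2], [v_1,v_2]

so the chain groups are C_0 ≅ Z^3, C_1 ≅ Z^3.

Boundary ∂_1: C_1 → C_0 is given by ∂[p,q] = [q] − [p]. For instance
  ∂[v_0,v_2] = [v_2] − [v_0].
This gives a 3×3 integer matrix of rank 2; reducing to Smith normal form yields diagonal entries (1,1).

From H_k ≅ ker(∂_k) / im(∂_{k+1}) we obtain:

  H_0: rank C_0 − rank ∂_1 = 3 − 2 = 1, and the invariant factors of ∂_1 are all 1, so H_0 = Z.
  H_1: rank ker ∂_1 − rank ∂_2 = (3 − 2) − 0 = 1, and there is no ∂_2, so H_1 = Z.

As a check, the Euler characteristic is 3 − 3 = 0, which agrees with 1 − 1 = 0.

H_0 ≅ Z,  H_1 ≅ Z.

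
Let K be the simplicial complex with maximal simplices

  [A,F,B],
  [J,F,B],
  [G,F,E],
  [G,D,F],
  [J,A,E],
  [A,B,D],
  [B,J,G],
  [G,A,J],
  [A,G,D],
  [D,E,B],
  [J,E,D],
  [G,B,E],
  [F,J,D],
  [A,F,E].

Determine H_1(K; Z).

Fix the vertex order A < B < D < E < F < G < J and write every simplex with vertices in increasing order. Then dim K = 2 and the simplices of K are:

  0-simplices (7): A, B, D, E, F, G, J
  1-simplices (21): AB, AD, AE, AF, AG, AJ, BD, BE, BF, BG, BJ, DE, DF, DG, DJ, EF, EG, EJ, FG, FJ, GJ
  2-simplices (14): ABD, ABF, ADG, AEF, AEJ, AGJ, BDE, BEG, BFJ, BGJ, DEJ, DFG, DFJ, EFG

giving chain groups C_0 ≅ Z^7, C_1 ≅ Z^21, C_2 ≅ Z^14.

Boundary ∂_1: C_1 → C_0 sends each edge [p,q] (with p < q) to q − p. For instance
  ∂EF = F − E.
This gives a 7×21 integer matrix of rank 6; reducing to Smith normal form yields diagonal entries (1,1,1,1,1,1).

Boundary ∂_2: C_2 → C_1 maps a triangle to the signed sum of its edges. For instance
  ∂AEJ = EJ − AJ + AE,
  ∂DEJ = EJ − DJ + DE.
The 21×14 boundary matrix has rank 13 and Smith normal form diag(1,1,1,1,1,1,1,1,1,1,1,1,1).

Computing H_k = (kernel of ∂_k) / (image of ∂_{k+1}):

  H_1: rank ker ∂_1 − rank ∂_2 = (21 − 6) − 13 = 2, and the invariant factors of ∂_2 are all 1, so H_1 ≅ Z^2.

H_1 = Z^2.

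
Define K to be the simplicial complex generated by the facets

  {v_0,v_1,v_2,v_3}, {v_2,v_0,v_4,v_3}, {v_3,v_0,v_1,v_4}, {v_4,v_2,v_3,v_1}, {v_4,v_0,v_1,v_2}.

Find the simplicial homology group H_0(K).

Order the vertices as v_0 < v_1 < v_2 < v_3 < v_4. Listing each simplex with vertices in this order, K has dimension 3 with simplices:

  0-simplices (5): [v_0], [v_1], [v_2], [v_3], [v_4]
  1-simplices (10): [v_0,v_1], [v_0,v_2], [v_0,v_3], [v_0,v_4], [v_1,v_2], [v_1,v_3], [v_1,v_4], [v_2,v_3], [v_2,v_4], [v_3,v_4]
  2-simplices (10): [v_0,v_1,v_2], [v_0,v_1,v_3], [v_0,v_1,v_4], [v_0,v_2,v_3], [v_0,v_2,v_4], [v_0,v_3,v_4], [v_1,v_2,v_3], [v_1,v_2,v_4], [v_1,v_3,v_4], [v_2,v_3,v_4]
  3-simplices (5): [v_0,v_1,v_2,v_3], [v_0,v_1,v_2,v_4], [v_0,v_1,v_3,v_4], [v_0,v_2,v_3,v_4], [v_1,v_2,v_3,v_4]

so the chain groups are C_0 ≅ Z^5, C_1 ≅ Z^10, C_2 ≅ Z^10, C_3 ≅ Z^5.

The boundary map ∂_1: C_1 → C_0 sends each edge [p,q] (with p < q) to q − p. For instance
  ∂[v_0,v_4] = [v_4] − [v_0].
This gives a 5×10 integer matrix of rank 4; reducing to Smith normal form yields diagonal entries (1,1,1,1).

∂_2: C_2 → C_1 acts by ∂[p,q,r] = [q,r] − [p,r] + [p,q]. For instance
  ∂[v_0,v_2,v_3] = [v_2,v_3] − [v_0,v_3] + [v_0,v_2],
  ∂[v_0,v_2,v_4] = [v_2,v_4] − [v_0,v_4] + [v_0,v_2].
As a 10×10 matrix over Z this has rank 6, with invariant factors (1,1,1,1,1,1).

∂_3: C_3 → C_2 sends each 3-simplex σ to the alternating sum Σ_i (−1)^i (σ with its i-th vertex removed). For instance
  ∂[v_0,v_2,v_3,v_4] = [v_2,v_3,v_4] − [v_0,v_3,v_4] + [v_0,v_2,v_4] − [v_0,v_2,v_3],
  ∂[v_1,v_2,v_3,v_4] = [v_2,v_3,v_4] − [v_1,v_3,v_4] + [v_1,v_2,v_4] − [v_1,v_2,v_3].
This gives a 10×5 integer matrix of rank 4; reducing to Smith normal form yields diagonal entries (1,1,1,1).

Reading off H_k = ker ∂_k / im ∂_{k+1}:

  H_0: rank C_0 − rank ∂_1 = 5 − 4 = 1, and the invariant factors of ∂_1 are all 1, so H_0 = Z.

H_0 = Z.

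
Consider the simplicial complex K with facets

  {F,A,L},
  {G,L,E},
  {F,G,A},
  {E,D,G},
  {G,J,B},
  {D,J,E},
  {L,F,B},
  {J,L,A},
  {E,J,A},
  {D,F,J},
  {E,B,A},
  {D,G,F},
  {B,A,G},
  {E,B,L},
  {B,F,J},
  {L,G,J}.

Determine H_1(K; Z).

We work with the vertex ordering A < B < D < E < F < G < J < L. The simplices of K, each written with vertices in increasing order, are:

  0-simplices (8): A, B, D, E, F, G, J, L
  1-simplices (24): AB, AE, AF, AG, AJ, AL, BE, BF, BG, BJ, BL, DE, DF, DG, DJ, EG, EJ, EL, FG, FJ, FL, GJ, GL, JL
  2-simplices (16): ABE, ABG, AEJ, AFG, AFL, AJL, BEL, BFJ, BFL, BGJ, DEG, DEJ, DFG, DFJ, EGL, GJL

so the chain groups are C_0 ≅ Z^8, C_1 ≅ Z^24, C_2 ≅ Z^16.

The boundary map ∂_1: C_1 → C_0 sends each edge [p,q] (with p < q) to q − p. For instance
  ∂DE = E − D.
As a 8×24 matrix over Z this has rank 7, with invariant factors (1,1,1,1,1,1,1).

The boundary map ∂_2: C_2 → C_1 sends each 2-simplex [p,q,r] to [q,r] − [p,r] + [p,q]. For instance
  ∂ABE = BE − AE + AB,
  ∂BGJ = GJ − BJ + BG.
This gives a 24×16 integer matrix of rank 15; reducing to Smith normal form yields diagonal entries (1,1,1,1,1,1,1,1,1,1,1,1,1,1,1).

Reading off H_k = ker ∂_k / im ∂_{k+1}:

  H_1: rank ker ∂_1 − rank ∂_2 = (24 − 7) − 15 = 2, and the invariant factors of ∂_2 are all 1, so H_1 ≅ Z^2.

H_1 ≅ Z^2.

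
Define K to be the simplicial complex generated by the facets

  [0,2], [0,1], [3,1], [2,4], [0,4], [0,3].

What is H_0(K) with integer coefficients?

Take the total order 0 < 1 < 2 < 3 < 4 on the vertex set. Then K (dimension 1) consists of the simplices:

  0-simplices (5): [0], [1], [2], [3], [4]
  1-simplices (6): [0,1], [0,2], [0,3], [0,4], [1,3], [2,4]

Hence C_0 ≅ Z^5, C_1 ≅ Z^6.

∂_1: C_1 → C_0 maps an edge to its endpoints' difference, ∂[p,q] = q − p. For instance
  ∂[0,2] = [2] − [0].
The 5×6 boundary matrix has rank 4 and Smith normal form diag(1,1,1,1).

Now H_k = ker ∂_k / im ∂_{k+1}, so:

  H_0: rank C_0 − rank ∂_1 = 5 − 4 = 1, and the invariant factors of ∂_1 are all 1, so H_0 ≅ Z.

H_0 ≅ Z.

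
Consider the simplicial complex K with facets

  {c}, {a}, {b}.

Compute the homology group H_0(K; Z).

H_0 = Z^3.

Order the vertices as a < b < c. Listing each simplex with vertices in this order, K has dimension 0 with simplices:

  0-simplices (3): a, b, c

Hence C_0 ≅ Z^3.

From H_k ≅ ker(∂_k) / im(∂_{k+1}) we obtain:

  H_0: rank C_0 − rank ∂_1 = 3 − 0 = 3, and there is no ∂_1, so H_0 ≅ Z^3.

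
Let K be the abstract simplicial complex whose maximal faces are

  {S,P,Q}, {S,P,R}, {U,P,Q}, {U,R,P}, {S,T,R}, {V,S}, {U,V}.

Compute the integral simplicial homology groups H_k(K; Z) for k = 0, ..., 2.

H_0 ≅ Z,  H_1 ≅ Z,  H_2 = 0.

K has 7 vertices, 12 edges, 5 triangles.
rank ∂_0 = 0, rank ∂_1 = 6 ⇒ b_0 = 7 − 0 − 6 = 1; all invariant factors of ∂_1 are 1 so no torsion. So H_0 = Z.
rank ∂_1 = 6, rank ∂_2 = 5 ⇒ b_1 = 12 − 6 − 5 = 1; all invariant factors of ∂_2 are 1 so no torsion. So H_1 = Z.
rank ∂_2 = 5, rank ∂_3 = 0 ⇒ b_2 = 5 − 5 − 0 = 0. So H_2 = 0.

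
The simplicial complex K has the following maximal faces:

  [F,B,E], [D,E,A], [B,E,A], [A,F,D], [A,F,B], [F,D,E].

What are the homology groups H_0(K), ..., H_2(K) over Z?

Fix the vertex order A < B < D < E < F and write every simplex with vertices in increasing order. Then dim K = 2 and the simplices of K are:

  0-simplices (5): A, B, D, E, F
  1-simplices (9): AB, AD, AE, AF, BE, BF, DE, DF, EF
  2-simplices (6): ABE, ABF, ADE, ADF, BEF, DEF

Hence C_0 ≅ Z^5, C_1 ≅ Z^9, C_2 ≅ Z^6.

The boundary map ∂_1: C_1 → C_0 is given by ∂[p,q] = [q] − [p].
As a 5×9 matrix over Z this has rank 4, with invariant factors (1,1,1,1).

Boundary ∂_2: C_2 → C_1 maps a triangle to the signed sum of its edges. For instance
  ∂ABF = BF − AF + AB,
  ∂BEF = EF − BF + BE.
As a 9×6 matrix over Z this has rank 5, with invariant factors (1,1,1,1,1).

Computing H_k = (kernel of ∂_k) / (image of ∂_{k+1}):

  H_0: rank C_0 − rank ∂_1 = 5 − 4 = 1, and the invariant factors of ∂_1 are all 1, so H_0 = Z.
  H_1: rank ker ∂_1 − rank ∂_2 = (9 − 4) − 5 = 0, and the invariant factors of ∂_2 are all 1, so H_1 = 0.
  H_2: rank ker ∂_2 − rank ∂_3 = (6 − 5) − 0 = 1, and there is no ∂_3, so H_2 = Z.

H_0 = Z,  H_1 = 0,  H_2 = Z.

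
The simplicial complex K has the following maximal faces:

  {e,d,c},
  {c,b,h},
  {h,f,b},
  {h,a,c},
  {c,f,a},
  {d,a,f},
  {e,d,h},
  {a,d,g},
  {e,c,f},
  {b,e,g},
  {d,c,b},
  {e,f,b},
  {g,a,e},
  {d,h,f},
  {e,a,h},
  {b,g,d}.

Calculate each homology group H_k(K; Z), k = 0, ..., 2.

Order the vertices as a < b < c < d < e < f < g < h. Listing each simplex with vertices in this order, K has dimension 2 with simplices:

  0-simplices (8): a, b, c, d, e, f, g, h
  1-simplices (24): ac, ad, ae, af, ag, ah, bc, bd, be, bf, bg, bh, cd, ce, cf, ch, de, df, dg, dh, ef, eg, eh, fh
  2-simplices (16): acf, ach, adf, adg, aeg, aeh, bcd, bch, bdg, bef, beg, bfh, cde, cef, deh, dfh

Hence C_0 ≅ Z^8, C_1 ≅ Z^24, C_2 ≅ Z^16.

The boundary map ∂_1: C_1 → C_0 is given by ∂[p,q] = [q] − [p]. For instance
  ∂ah = h − a.
As a 8×24 matrix over Z this has rank 7, with invariant factors (1,1,1,1,1,1,1).

The boundary map ∂_2: C_2 → C_1 sends each 2-simplex [p,q,r] to [q,r] − [p,r] + [p,q]. For instance
  ∂bef = ef − bf + be,
  ∂aeh = eh − ah + ae.
The 24×16 boundary matrix has rank 15 and Smith normal form diag(1,1,1,1,1,1,1,1,1,1,1,1,1,1,1).

Computing H_k = (kernel of ∂_k) / (image of ∂_{k+1}):

  H_0: rank C_0 − rank ∂_1 = 8 − 7 = 1, and the invariant factors of ∂_1 are all 1, so H_0 ≅ Z.
  H_1: rank ker ∂_1 − rank ∂_2 = (24 − 7) − 15 = 2, and the invariant factors of ∂_2 are all 1, so H_1 ≅ Z^2.
  H_2: rank ker ∂_2 − rank ∂_3 = (16 − 15) − 0 = 1, and there is no ∂_3, so H_2 ≅ Z.

As a check, the Euler characteristic is 8 − 24 + 16 = 0, which agrees with 1 − 2 + 1 = 0.
(K is a triangulation of the torus T^2.)

H_0 = Z,  H_1 = Z^2,  H_2 = Z.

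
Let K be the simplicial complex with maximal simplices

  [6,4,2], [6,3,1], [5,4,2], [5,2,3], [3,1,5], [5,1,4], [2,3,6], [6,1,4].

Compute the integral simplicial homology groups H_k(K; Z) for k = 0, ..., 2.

Take the total order 1 < 2 < 3 < 4 < 5 < 6 on the vertex set. Then K (dimension 2) consists of the simplices:

  0-simplices (6): [1], [2], [3], [4], [5], [6]
  1-simplices (12): [1,3], [1,4], [1,5], [1,6], [2,3], [2,4], [2,5], [2,6], [3,5], [3,6], [4,5], [4,6]
  2-simplices (8): [1,3,5], [1,3,6], [1,4,5], [1,4,6], [2,3,5], [2,3,6], [2,4,5], [2,4,6]

Hence C_0 ≅ Z^6, C_1 ≅ Z^12, C_2 ≅ Z^8.

The boundary map ∂_1: C_1 → C_0 is given by ∂[p,q] = [q] − [p]. For instance
  ∂[4,5] = [5] − [4].
This gives a 6×12 integer matrix of rank 5; reducing to Smith normal form yields diagonal entries (1,1,1,1,1).

Boundary ∂_2: C_2 → C_1 acts by ∂[p,q,r] = [q,r] − [p,r] + [p,q]. For instance
  ∂[1,3,5] = [3,5] − [1,5] + [1,3],
  ∂[1,4,6] = [4,6] − [1,6] + [1,4].
The resulting 12×8 matrix has rank 7, and its Smith normal form has invariant factors (1,1,1,1,1,1,1).

Reading off H_k = ker ∂_k / im ∂_{k+1}:

  H_0: rank C_0 − rank ∂_1 = 6 − 5 = 1, and the invariant factors of ∂_1 are all 1, so H_0 ≅ Z.
  H_1: rank ker ∂_1 − rank ∂_2 = (12 − 5) − 7 = 0, and the invariant factors of ∂_2 are all 1, so H_1 ≅ 0.
  H_2: rank ker ∂_2 − rank ∂_3 = (8 − 7) − 0 = 1, and there is no ∂_3, so H_2 ≅ Z.

H_0 = Z,  H_1 = 0,  H_2 = Z.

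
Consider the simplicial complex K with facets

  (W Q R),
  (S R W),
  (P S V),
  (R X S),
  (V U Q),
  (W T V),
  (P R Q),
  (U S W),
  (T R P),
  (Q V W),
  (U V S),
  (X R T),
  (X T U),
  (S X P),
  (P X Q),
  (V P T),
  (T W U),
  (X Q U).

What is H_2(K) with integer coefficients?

Take the total order P < Q < R < S < T < U < V < W < X on the vertex set. Then K (dimension 2) consists of the simplices:

  0-simplices (9): P, Q, R, S, T, U, V, W, X
  1-simplices (27): PQ, PR, PS, PT, PV, PX, QR, QU, QV, QW, QX, RS, RT, RW, RX, SU, SV, SW, SX, TU, TV, TW, TX, UV, UW, UX, VW
  2-simplices (18): PQR, PQX, PRT, PSV, PSX, PTV, QRW, QUV, QUX, QVW, RSW, RSX, RTX, SUV, SUW, TUW, TUX, TVW

so the chain groups are C_0 ≅ Z^9, C_1 ≅ Z^27, C_2 ≅ Z^18.

∂_1: C_1 → C_0 is given by ∂[p,q] = [q] − [p].
The 9×27 boundary matrix has rank 8 and Smith normal form diag(1,1,1,1,1,1,1,1).

∂_2: C_2 → C_1 maps a triangle to the signed sum of its edges. For instance
  ∂TVW = VW − TW + TV,
  ∂QUV = UV − QV + QU.
As a 27×18 matrix over Z this has rank 18, with invariant factors (1,1,1,1,1,1,1,1,1,1,1,1,1,1,1,1,1,2).

Reading off H_k = ker ∂_k / im ∂_{k+1}:

  H_2: rank ker ∂_2 − rank ∂_3 = (18 − 18) − 0 = 0, and there is no ∂_3, so H_2 ≅ 0.

(K is a triangulation of the Klein bottle.)

H_2 = 0.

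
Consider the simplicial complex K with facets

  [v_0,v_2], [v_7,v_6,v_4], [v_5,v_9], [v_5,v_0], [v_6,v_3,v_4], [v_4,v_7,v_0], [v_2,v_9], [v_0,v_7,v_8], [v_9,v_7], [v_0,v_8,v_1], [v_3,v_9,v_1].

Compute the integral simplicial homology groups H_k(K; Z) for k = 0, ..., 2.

We work with the vertex ordering v_0 < v_1 < v_2 < v_3 < v_4 < v_5 < v_6 < v_7 < v_8 < v_9. The simplices of K, each written with vertices in increasing order, are:

  0-simplices (10): [v_0], [v_1], [v_2], [v_3], [v_4], [v_5], [v_6], [v_7], [v_8], [v_9]
  1-simplices (19): (19 of them)
  2-simplices (6): [v_0,v_1,v_8], [v_0,v_4,v_7], [v_0,v_7,v_8], [v_1,v_3,v_9], [v_3,v_4,v_6], [v_4,v_6,v_7]

Hence C_0 ≅ Z^10, C_1 ≅ Z^19, C_2 ≅ Z^6.

Boundary ∂_1: C_1 → C_0 sends each edge [p,q] (with p < q) to q − p.
As a 10×19 matrix over Z this has rank 9, with invariant factors (1,1,1,1,1,1,1,1,1).

∂_2: C_2 → C_1 acts by ∂[p,q,r] = [q,r] − [p,r] + [p,q]. For instance
  ∂[v_0,v_7,v_8] = [v_7,v_8] − [v_0,v_8] + [v_0,v_7],
  ∂[v_0,v_4,v_7] = [v_4,v_7] − [v_0,v_7] + [v_0,v_4].
The resulting 19×6 matrix has rank 6, and its Smith normal form has invariant factors (1,1,1,1,1,1).

Computing H_k = (kernel of ∂_k) / (image of ∂_{k+1}):

  H_0: rank C_0 − rank ∂_1 = 10 − 9 = 1, and the invariant factors of ∂_1 are all 1, so H_0 = Z.
  H_1: rank ker ∂_1 − rank ∂_2 = (19 − 9) − 6 = 4, and the invariant factors of ∂_2 are all 1, so H_1 = Z^4.
  H_2: rank ker ∂_2 − rank ∂_3 = (6 − 6) − 0 = 0, and there is no ∂_3, so H_2 = 0.

H_0 ≅ Z,  H_1 ≅ Z^4,  H_2 = 0.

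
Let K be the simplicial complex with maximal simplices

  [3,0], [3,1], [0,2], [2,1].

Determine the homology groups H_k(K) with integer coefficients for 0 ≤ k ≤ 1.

We work with the vertex ordering 0 < 1 < 2 < 3. The simplices of K, each written with vertices in increasing order, are:

  0-simplices (4): [0], [1], [2], [3]
  1-simplices (4): [0,2], [0,3], [1,2], [1,3]

giving chain groups C_0 ≅ Z^4, C_1 ≅ Z^4.

∂_1: C_1 → C_0 sends each edge [p,q] (with p < q) to q − p.
The 4×4 boundary matrix has rank 3 and Smith normal form diag(1,1,1).

From H_k ≅ ker(∂_k) / im(∂_{k+1}) we obtain:

  H_0: rank C_0 − rank ∂_1 = 4 − 3 = 1, and the invariant factors of ∂_1 are all 1, so H_0 ≅ Z.
  H_1: rank ker ∂_1 − rank ∂_2 = (4 − 3) − 0 = 1, and there is no ∂_2, so H_1 ≅ Z.

H_0 = Z,  H_1 = Z.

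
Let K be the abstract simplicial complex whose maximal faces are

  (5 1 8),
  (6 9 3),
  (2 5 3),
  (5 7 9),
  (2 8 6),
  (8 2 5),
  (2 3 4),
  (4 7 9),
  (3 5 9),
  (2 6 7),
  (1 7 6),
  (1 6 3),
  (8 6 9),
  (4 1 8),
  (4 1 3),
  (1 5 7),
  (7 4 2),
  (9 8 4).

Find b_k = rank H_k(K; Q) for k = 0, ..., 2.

b_0 = 1, b_1 = 2, b_2 = 1.

Order the vertices as 1 < 2 < 3 < 4 < 5 < 6 < 7 < 8 < 9. Listing each simplex with vertices in this order, K has dimension 2 with simplices:

  0-simplices (9): [1], [2], [3], [4], [5], [6], [7], [8], [9]
  1-simplices (27): (27 of them)
  2-simplices (18): [1,3,4], [1,3,6], [1,4,8], [1,5,7], [1,5,8], [1,6,7], [2,3,4], [2,3,5], [2,4,7], [2,5,8], [2,6,7], [2,6,8], [3,5,9], [3,6,9], [4,7,9], [4,8,9], [5,7,9], [6,8,9]

Hence C_0 ≅ Z^9, C_1 ≅ Z^27, C_2 ≅ Z^18.

Boundary ∂_1: C_1 → C_0 is given by ∂[p,q] = [q] − [p]. For instance
  ∂[1,8] = [8] − [1].
As a 9×27 matrix over Z this has rank 8, with invariant factors (1,1,1,1,1,1,1,1).

The boundary map ∂_2: C_2 → C_1 acts by ∂[p,q,r] = [q,r] − [p,r] + [p,q]. For instance
  ∂[1,5,7] = [5,7] − [1,7] + [1,5],
  ∂[3,5,9] = [5,9] − [3,9] + [3,5].
The resulting 27×18 matrix has rank 17, and its Smith normal form has invariant factors (1,1,1,1,1,1,1,1,1,1,1,1,1,1,1,1,1).

Reading off H_k = ker ∂_k / im ∂_{k+1}:

  H_0: rank C_0 − rank ∂_1 = 9 − 8 = 1, and the invariant factors of ∂_1 are all 1, so H_0 = Z.
  H_1: rank ker ∂_1 − rank ∂_2 = (27 − 8) − 17 = 2, and the invariant factors of ∂_2 are all 1, so H_1 = Z^2.
  H_2: rank ker ∂_2 − rank ∂_3 = (18 − 17) − 0 = 1, and there is no ∂_3, so H_2 = Z.

As a check, the Euler characteristic is 9 − 27 + 18 = 0, which agrees with 1 − 2 + 1 = 0.

Hence the Betti numbers are b_0 = 1, b_1 = 2, b_2 = 1.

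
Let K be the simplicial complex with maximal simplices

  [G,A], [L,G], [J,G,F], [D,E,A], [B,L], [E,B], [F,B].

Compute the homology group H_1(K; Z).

H_1 = Z^2.

We work with the vertex ordering A < B < D < E < F < G < J < L. The simplices of K, each written with vertices in increasing order, are:

  0-simplices (8): A, B, D, E, F, G, J, L
  1-simplices (11): AD, AE, AG, BE, BF, BL, DE, FG, FJ, GJ, GL
  2-simplices (2): ADE, FGJ

Hence C_0 ≅ Z^8, C_1 ≅ Z^11, C_2 ≅ Z^2.

Boundary ∂_1: C_1 → C_0 sends each edge [p,q] (with p < q) to q − p. For instance
  ∂GJ = J − G.
This gives a 8×11 integer matrix of rank 7; reducing to Smith normal form yields diagonal entries (1,1,1,1,1,1,1).

∂_2: C_2 → C_1 acts by ∂[p,q,r] = [q,r] − [p,r] + [p,q]. For instance
  ∂FGJ = GJ − FJ + FG,
  ∂ADE = DE − AE + AD.
This gives a 11×2 integer matrix of rank 2; reducing to Smith normal form yields diagonal entries (1,1).

Now H_k = ker ∂_k / im ∂_{k+1}, so:

  H_1: rank ker ∂_1 − rank ∂_2 = (11 − 7) − 2 = 2, and the invariant factors of ∂_2 are all 1, so H_1 = Z^2.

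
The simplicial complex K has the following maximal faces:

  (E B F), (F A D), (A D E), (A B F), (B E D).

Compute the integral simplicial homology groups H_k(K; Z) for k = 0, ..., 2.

We work with the vertex ordering A < B < D < E < F. The simplices of K, each written with vertices in increasing order, are:

  0-simplices (5): A, B, D, E, F
  1-simplices (10): AB, AD, AE, AF, BD, BE, BF, DE, DF, EF
  2-simplices (5): ABF, ADE, ADF, BDE, BEF

Hence C_0 ≅ Z^5, C_1 ≅ Z^10, C_2 ≅ Z^5.

The boundary map ∂_1: C_1 → C_0 sends each edge [p,q] (with p < q) to q − p. For instance
  ∂BD = D − B.
As a 5×10 matrix over Z this has rank 4, with invariant factors (1,1,1,1).

Boundary ∂_2: C_2 → C_1 acts by ∂[p,q,r] = [q,r] − [p,r] + [p,q]. For instance
  ∂BDE = DE − BE + BD,
  ∂ABF = BF − AF + AB.
The 10×5 boundary matrix has rank 5 and Smith normal form diag(1,1,1,1,1).

Computing H_k = (kernel of ∂_k) / (image of ∂_{k+1}):

  H_0: rank C_0 − rank ∂_1 = 5 − 4 = 1, and the invariant factors of ∂_1 are all 1, so H_0 = Z.
  H_1: rank ker ∂_1 − rank ∂_2 = (10 − 4) − 5 = 1, and the invariant factors of ∂_2 are all 1, so H_1 = Z.
  H_2: rank ker ∂_2 − rank ∂_3 = (5 − 5) − 0 = 0, and there is no ∂_3, so H_2 = 0.

H_0 = Z,  H_1 = Z,  H_2 = 0.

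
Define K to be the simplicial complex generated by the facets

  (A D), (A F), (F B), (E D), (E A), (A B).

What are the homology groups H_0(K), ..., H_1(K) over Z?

K has 5 vertices, 6 edges.
rank ∂_0 = 0, rank ∂_1 = 4 ⇒ b_0 = 5 − 0 − 4 = 1; all invariant factors of ∂_1 are 1 so no torsion. So H_0 ≅ Z.
rank ∂_1 = 4, rank ∂_2 = 0 ⇒ b_1 = 6 − 4 − 0 = 2. So H_1 ≅ Z^2.

H_0 ≅ Z,  H_1 ≅ Z^2.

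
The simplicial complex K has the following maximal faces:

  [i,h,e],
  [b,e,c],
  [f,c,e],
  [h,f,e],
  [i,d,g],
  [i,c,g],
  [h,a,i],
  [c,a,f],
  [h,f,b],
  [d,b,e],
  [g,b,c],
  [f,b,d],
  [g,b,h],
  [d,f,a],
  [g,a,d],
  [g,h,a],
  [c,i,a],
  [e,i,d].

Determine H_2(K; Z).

H_2 ≅ 0.

Order the vertices as a < b < c < d < e < f < g < h < i. Listing each simplex with vertices in this order, K has dimension 2 with simplices:

  0-simplices (9): a, b, c, d, e, f, g, h, i
  1-simplices (27): ac, ad, af, ag, ah, ai, bc, bd, be, bf, bg, bh, ce, cf, cg, ci, de, df, dg, di, ef, eh, ei, fh, gh, gi, hi
  2-simplices (18): acf, aci, adf, adg, agh, ahi, bce, bcg, bde, bdf, bfh, bgh, cef, cgi, dei, dgi, efh, ehi

so the chain groups are C_0 ≅ Z^9, C_1 ≅ Z^27, C_2 ≅ Z^18.

Boundary ∂_1: C_1 → C_0 sends each edge [p,q] (with p < q) to q − p.
The 9×27 boundary matrix has rank 8 and Smith normal form diag(1,1,1,1,1,1,1,1).

Boundary ∂_2: C_2 → C_1 sends each 2-simplex [p,q,r] to [q,r] − [p,r] + [p,q]. For instance
  ∂dgi = gi − di + dg,
  ∂bdf = df − bf + bd.
The 27×18 boundary matrix has rank 18 and Smith normal form diag(1,1,1,1,1,1,1,1,1,1,1,1,1,1,1,1,1,2).

From H_k ≅ ker(∂_k) / im(∂_{k+1}) we obtain:

  H_2: rank ker ∂_2 − rank ∂_3 = (18 − 18) − 0 = 0, and there is no ∂_3, so H_2 ≅ 0.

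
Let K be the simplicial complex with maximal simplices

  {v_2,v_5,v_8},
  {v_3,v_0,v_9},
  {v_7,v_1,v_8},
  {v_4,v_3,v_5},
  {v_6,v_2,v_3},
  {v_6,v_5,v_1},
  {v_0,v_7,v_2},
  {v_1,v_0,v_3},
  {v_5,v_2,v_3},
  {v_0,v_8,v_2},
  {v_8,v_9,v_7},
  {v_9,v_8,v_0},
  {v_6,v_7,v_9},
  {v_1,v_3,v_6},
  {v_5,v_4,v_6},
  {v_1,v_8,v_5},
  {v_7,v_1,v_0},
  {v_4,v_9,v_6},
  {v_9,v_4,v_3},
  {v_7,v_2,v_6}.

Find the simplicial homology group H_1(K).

H_1 ≅ Z ⊕ Z/2.

Fix the vertex order v_0 < v_1 < v_2 < v_3 < v_4 < v_5 < v_6 < v_7 < v_8 < v_9 and write every simplex with vertices in increasing order. Then dim K = 2 and the simplices of K are:

  0-simplices (10): [v_0], [v_1], [v_2], [v_3], [v_4], [v_5], [v_6], [v_7], [v_8], [v_9]
  1-simplices (30): (30 of them)
  2-simplices (20): (20 of them)

Hence C_0 ≅ Z^10, C_1 ≅ Z^30, C_2 ≅ Z^20.

Boundary ∂_1: C_1 → C_0 maps an edge to its endpoints' difference, ∂[p,q] = q − p.
The resulting 10×30 matrix has rank 9, and its Smith normal form has invariant factors (1,1,1,1,1,1,1,1,1).

∂_2: C_2 → C_1 maps a triangle to the signed sum of its edges. For instance
  ∂[v_2,v_3,v_5] = [v_3,v_5] − [v_2,v_5] + [v_2,v_3],
  ∂[v_6,v_7,v_9] = [v_7,v_9] − [v_6,v_9] + [v_6,v_7].
The resulting 30×20 matrix has rank 20, and its Smith normal form has invariant factors (1,1,1,1,1,1,1,1,1,1,1,1,1,1,1,1,1,1,1,2).

Now H_k = ker ∂_k / im ∂_{k+1}, so:

  H_1: rank ker ∂_1 − rank ∂_2 = (30 − 9) − 20 = 1, and ∂_2 has invariant factor 2 > 1, so H_1 ≅ Z ⊕ Z/2.

(K is a triangulation of the Klein bottle.)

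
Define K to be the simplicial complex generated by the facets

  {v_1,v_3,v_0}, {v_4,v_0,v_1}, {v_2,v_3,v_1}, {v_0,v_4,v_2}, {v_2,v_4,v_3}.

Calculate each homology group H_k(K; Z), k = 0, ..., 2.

We work with the vertex ordering v_0 < v_1 < v_2 < v_3 < v_4. The simplices of K, each written with vertices in increasing order, are:

  0-simplices (5): [v_0], [v_1], [v_2], [v_3], [v_4]
  1-simplices (10): [v_0,v_1], [v_0,v_2], [v_0,v_3], [v_0,v_4], [v_1,v_2], [v_1,v_3], [v_1,v_4], [v_2,v_3], [v_2,v_4], [v_3,v_4]
  2-simplices (5): [v_0,v_1,v_3], [v_0,v_1,v_4], [v_0,v_2,v_4], [v_1,v_2,v_3], [v_2,v_3,v_4]

Hence C_0 ≅ Z^5, C_1 ≅ Z^10, C_2 ≅ Z^5.

The boundary map ∂_1: C_1 → C_0 is given by ∂[p,q] = [q] − [p].
The resulting 5×10 matrix has rank 4, and its Smith normal form has invariant factors (1,1,1,1).

∂_2: C_2 → C_1 acts by ∂[p,q,r] = [q,r] − [p,r] + [p,q]. For instance
  ∂[v_0,v_1,v_3] = [v_1,v_3] − [v_0,v_3] + [v_0,v_1],
  ∂[v_2,v_3,v_4] = [v_3,v_4] − [v_2,v_4] + [v_2,v_3].
As a 10×5 matrix over Z this has rank 5, with invariant factors (1,1,1,1,1).

Now H_k = ker ∂_k / im ∂_{k+1}, so:

  H_0: rank C_0 − rank ∂_1 = 5 − 4 = 1, and the invariant factors of ∂_1 are all 1, so H_0 ≅ Z.
  H_1: rank ker ∂_1 − rank ∂_2 = (10 − 4) − 5 = 1, and the invariant factors of ∂_2 are all 1, so H_1 ≅ Z.
  H_2: rank ker ∂_2 − rank ∂_3 = (5 − 5) − 0 = 0, and there is no ∂_3, so H_2 ≅ 0.

(K is a triangulation of the Möbius band.)

H_0 ≅ Z,  H_1 ≅ Z,  H_2 = 0.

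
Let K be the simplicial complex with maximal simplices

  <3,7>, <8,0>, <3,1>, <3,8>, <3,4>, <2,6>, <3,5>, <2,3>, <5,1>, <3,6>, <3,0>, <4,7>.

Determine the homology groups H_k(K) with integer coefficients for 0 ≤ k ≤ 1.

Order the vertices as 0 < 1 < 2 < 3 < 4 < 5 < 6 < 7 < 8. Listing each simplex with vertices in this order, K has dimension 1 with simplices:

  0-simplices (9): [0], [1], [2], [3], [4], [5], [6], [7], [8]
  1-simplices (12): [0,3], [0,8], [1,3], [1,5], [2,3], [2,6], [3,4], [3,5], [3,6], [3,7], [3,8], [4,7]

Hence C_0 ≅ Z^9, C_1 ≅ Z^12.

Boundary ∂_1: C_1 → C_0 is given by ∂[p,q] = [q] − [p].
This gives a 9×12 integer matrix of rank 8; reducing to Smith normal form yields diagonal entries (1,1,1,1,1,1,1,1).

From H_k ≅ ker(∂_k) / im(∂_{k+1}) we obtain:

  H_0: rank C_0 − rank ∂_1 = 9 − 8 = 1, and the invariant factors of ∂_1 are all 1, so H_0 ≅ Z.
  H_1: rank ker ∂_1 − rank ∂_2 = (12 − 8) − 0 = 4, and there is no ∂_2, so H_1 ≅ Z^4.

As a check, the Euler characteristic is 9 − 12 = -3, which agrees with 1 − 4 = -3.
(K is a triangulation of a wedge of 4 circles.)

H_0 = Z,  H_1 = Z^4.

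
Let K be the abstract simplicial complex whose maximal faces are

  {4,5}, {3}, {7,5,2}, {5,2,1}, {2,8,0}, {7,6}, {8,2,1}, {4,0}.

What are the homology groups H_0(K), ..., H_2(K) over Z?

H_0 ≅ Z^2,  H_1 ≅ Z,  H_2 = 0.

Order the vertices as 0 < 1 < 2 < 3 < 4 < 5 < 6 < 7 < 8. Listing each simplex with vertices in this order, K has dimension 2 with simplices:

  0-simplices (9): [0], [1], [2], [3], [4], [5], [6], [7], [8]
  1-simplices (12): [0,2], [0,4], [0,8], [1,2], [1,5], [1,8], [2,5], [2,7], [2,8], [4,5], [5,7], [6,7]
  2-simplices (4): [0,2,8], [1,2,5], [1,2,8], [2,5,7]

giving chain groups C_0 ≅ Z^9, C_1 ≅ Z^12, C_2 ≅ Z^4.

Boundary ∂_1: C_1 → C_0 is given by ∂[p,q] = [q] − [p]. For instance
  ∂[2,8] = [8] − [2].
The 9×12 boundary matrix has rank 7 and Smith normal form diag(1,1,1,1,1,1,1).

Boundary ∂_2: C_2 → C_1 sends each 2-simplex [p,q,r] to [q,r] − [p,r] + [p,q]. For instance
  ∂[1,2,8] = [2,8] − [1,8] + [1,2],
  ∂[1,2,5] = [2,5] − [1,5] + [1,2].
The 12×4 boundary matrix has rank 4 and Smith normal form diag(1,1,1,1).

Now H_k = ker ∂_k / im ∂_{k+1}, so:

  H_0: rank C_0 − rank ∂_1 = 9 − 7 = 2, and the invariant factors of ∂_1 are all 1, so H_0 ≅ Z^2.
  H_1: rank ker ∂_1 − rank ∂_2 = (12 − 7) − 4 = 1, and the invariant factors of ∂_2 are all 1, so H_1 ≅ Z.
  H_2: rank ker ∂_2 − rank ∂_3 = (4 − 4) − 0 = 0, and there is no ∂_3, so H_2 ≅ 0.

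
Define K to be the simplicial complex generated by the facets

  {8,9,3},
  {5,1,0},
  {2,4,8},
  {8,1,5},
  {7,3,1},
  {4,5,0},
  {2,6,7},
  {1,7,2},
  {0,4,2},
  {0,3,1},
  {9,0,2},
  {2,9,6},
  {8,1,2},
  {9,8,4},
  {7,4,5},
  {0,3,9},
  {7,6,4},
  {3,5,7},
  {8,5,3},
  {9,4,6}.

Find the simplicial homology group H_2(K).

Order the vertices as 0 < 1 < 2 < 3 < 4 < 5 < 6 < 7 < 8 < 9. Listing each simplex with vertices in this order, K has dimension 2 with simplices:

  0-simplices (10): [0], [1], [2], [3], [4], [5], [6], [7], [8], [9]
  1-simplices (30): (30 of them)
  2-simplices (20): (20 of them)

so the chain groups are C_0 ≅ Z^10, C_1 ≅ Z^30, C_2 ≅ Z^20.

The boundary map ∂_1: C_1 → C_0 sends each edge [p,q] (with p < q) to q − p. For instance
  ∂[6,7] = [7] − [6].
This gives a 10×30 integer matrix of rank 9; reducing to Smith normal form yields diagonal entries (1,1,1,1,1,1,1,1,1).

The boundary map ∂_2: C_2 → C_1 acts by ∂[p,q,r] = [q,r] − [p,r] + [p,q]. For instance
  ∂[0,1,5] = [1,5] − [0,5] + [0,1],
  ∂[3,5,8] = [5,8] − [3,8] + [3,5].
This gives a 30×20 integer matrix of rank 20; reducing to Smith normal form yields diagonal entries (1,1,1,1,1,1,1,1,1,1,1,1,1,1,1,1,1,1,1,2).

From H_k ≅ ker(∂_k) / im(∂_{k+1}) we obtain:

  H_2: rank ker ∂_2 − rank ∂_3 = (20 − 20) − 0 = 0, and there is no ∂_3, so H_2 = 0.

H_2 ≅ 0.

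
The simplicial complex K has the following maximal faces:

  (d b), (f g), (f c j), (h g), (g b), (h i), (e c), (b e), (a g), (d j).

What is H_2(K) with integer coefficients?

Fix the vertex order a < b < c < d < e < f < g < h < i < j and write every simplex with vertices in increasing order. Then dim K = 2 and the simplices of K are:

  0-simplices (10): a, b, c, d, e, f, g, h, i, j
  1-simplices (12): ag, bd, be, bg, ce, cf, cj, dj, fg, fj, gh, hi
  2-simplices (1): cfj

Hence C_0 ≅ Z^10, C_1 ≅ Z^12, C_2 ≅ Z^1.

∂_1: C_1 → C_0 is given by ∂[p,q] = [q] − [p]. For instance
  ∂cj = j − c.
This gives a 10×12 integer matrix of rank 9; reducing to Smith normal form yields diagonal entries (1,1,1,1,1,1,1,1,1).

The boundary map ∂_2: C_2 → C_1 maps a triangle to the signed sum of its edges. For instance
  ∂cfj = fj − cj + cf.
As a 12×1 matrix over Z this has rank 1, with invariant factors (1).

From H_k ≅ ker(∂_k) / im(∂_{k+1}) we obtain:

  H_2: rank ker ∂_2 − rank ∂_3 = (1 − 1) − 0 = 0, and there is no ∂_3, so H_2 = 0.

H_2 ≅ 0.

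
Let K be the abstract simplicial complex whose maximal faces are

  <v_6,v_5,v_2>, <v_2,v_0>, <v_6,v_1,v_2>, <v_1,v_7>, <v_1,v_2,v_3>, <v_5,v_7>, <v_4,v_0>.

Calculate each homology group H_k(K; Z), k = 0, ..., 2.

We work with the vertex ordering v_0 < v_1 < v_2 < v_3 < v_4 < v_5 < v_6 < v_7. The simplices of K, each written with vertices in increasing order, are:

  0-simplices (8): [v_0], [v_1], [v_2], [v_3], [v_4], [v_5], [v_6], [v_7]
  1-simplices (11): [v_0,v_2], [v_0,v_4], [v_1,v_2], [v_1,v_3], [v_1,v_6], [v_1,v_7], [v_2,v_3], [v_2,v_5], [v_2,v_6], [v_5,v_6], [v_5,v_7]
  2-simplices (3): [v_1,v_2,v_3], [v_1,v_2,v_6], [v_2,v_5,v_6]

Hence C_0 ≅ Z^8, C_1 ≅ Z^11, C_2 ≅ Z^3.

The boundary map ∂_1: C_1 → C_0 is given by ∂[p,q] = [q] − [p]. For instance
  ∂[v_1,v_6] = [v_6] − [v_1].
The 8×11 boundary matrix has rank 7 and Smith normal form diag(1,1,1,1,1,1,1).

Boundary ∂_2: C_2 → C_1 acts by ∂[p,q,r] = [q,r] − [p,r] + [p,q]. For instance
  ∂[v_1,v_2,v_3] = [v_2,v_3] − [v_1,v_3] + [v_1,v_2],
  ∂[v_2,v_5,v_6] = [v_5,v_6] − [v_2,v_6] + [v_2,v_5].
As a 11×3 matrix over Z this has rank 3, with invariant factors (1,1,1).

Reading off H_k = ker ∂_k / im ∂_{k+1}:

  H_0: rank C_0 − rank ∂_1 = 8 − 7 = 1, and the invariant factors of ∂_1 are all 1, so H_0 = Z.
  H_1: rank ker ∂_1 − rank ∂_2 = (11 − 7) − 3 = 1, and the invariant factors of ∂_2 are all 1, so H_1 = Z.
  H_2: rank ker ∂_2 − rank ∂_3 = (3 − 3) − 0 = 0, and there is no ∂_3, so H_2 = 0.

H_0 ≅ Z,  H_1 ≅ Z,  H_2 = 0.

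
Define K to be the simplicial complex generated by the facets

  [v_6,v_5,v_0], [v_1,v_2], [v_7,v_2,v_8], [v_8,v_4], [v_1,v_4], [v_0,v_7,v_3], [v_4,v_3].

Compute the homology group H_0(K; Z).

H_0 ≅ Z.

We work with the vertex ordering v_0 < v_1 < v_2 < v_3 < v_4 < v_5 < v_6 < v_7 < v_8. The simplices of K, each written with vertices in increasing order, are:

  0-simplices (9): [v_0], [v_1], [v_2], [v_3], [v_4], [v_5], [v_6], [v_7], [v_8]
  1-simplices (13): [v_0,v_3], [v_0,v_5], [v_0,v_6], [v_0,v_7], [v_1,v_2], [v_1,v_4], [v_2,v_7], [v_2,v_8], [v_3,v_4], [v_3,v_7], [v_4,v_8], [v_5,v_6], [v_7,v_8]
  2-simplices (3): [v_0,v_3,v_7], [v_0,v_5,v_6], [v_2,v_7,v_8]

giving chain groups C_0 ≅ Z^9, C_1 ≅ Z^13, C_2 ≅ Z^3.

∂_1: C_1 → C_0 sends each edge [p,q] (with p < q) to q − p. For instance
  ∂[v_0,v_7] = [v_7] − [v_0].
This gives a 9×13 integer matrix of rank 8; reducing to Smith normal form yields diagonal entries (1,1,1,1,1,1,1,1).

Boundary ∂_2: C_2 → C_1 sends each 2-simplex [p,q,r] to [q,r] − [p,r] + [p,q]. For instance
  ∂[v_0,v_3,v_7] = [v_3,v_7] − [v_0,v_7] + [v_0,v_3],
  ∂[v_2,v_7,v_8] = [v_7,v_8] − [v_2,v_8] + [v_2,v_7].
The resulting 13×3 matrix has rank 3, and its Smith normal form has invariant factors (1,1,1).

Computing H_k = (kernel of ∂_k) / (image of ∂_{k+1}):

  H_0: rank C_0 − rank ∂_1 = 9 − 8 = 1, and the invariant factors of ∂_1 are all 1, so H_0 ≅ Z.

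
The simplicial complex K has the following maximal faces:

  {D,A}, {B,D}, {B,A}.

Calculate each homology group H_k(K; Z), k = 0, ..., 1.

Order the vertices as A < B < D. Listing each simplex with vertices in this order, K has dimension 1 with simplices:

  0-simplices (3): A, B, D
  1-simplices (3): AB, AD, BD

so the chain groups are C_0 ≅ Z^3, C_1 ≅ Z^3.

The boundary map ∂_1: C_1 → C_0 is given by ∂[p,q] = [q] − [p]. For instance
  ∂AD = D − A.
The 3×3 boundary matrix has rank 2 and Smith normal form diag(1,1).

Now H_k = ker ∂_k / im ∂_{k+1}, so:

  H_0: rank C_0 − rank ∂_1 = 3 − 2 = 1, and the invariant factors of ∂_1 are all 1, so H_0 ≅ Z.
  H_1: rank ker ∂_1 − rank ∂_2 = (3 − 2) − 0 = 1, and there is no ∂_2, so H_1 ≅ Z.

As a check, the Euler characteristic is 3 − 3 = 0, which agrees with 1 − 1 = 0.
(K is a triangulation of the circle S^1.)

H_0 ≅ Z,  H_1 ≅ Z.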